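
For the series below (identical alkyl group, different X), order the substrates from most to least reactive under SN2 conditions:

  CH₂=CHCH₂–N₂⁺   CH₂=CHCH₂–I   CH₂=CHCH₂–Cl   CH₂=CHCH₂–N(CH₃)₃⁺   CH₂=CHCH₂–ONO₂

Same R in every case — rank the leaving groups.
A good leaving group is a weak base: the lower the pKₐ of its conjugate acid, the more readily it departs.
CH₂=CHCH₂–N₂⁺ loses N₂: no meaningful conjugate acid; N₂ departs as an exceptionally stable neutral molecule
CH₂=CHCH₂–I loses I⁻: pKₐ(HI) ≈ -10
CH₂=CHCH₂–Cl loses Cl⁻: pKₐ(HCl) ≈ -7
CH₂=CHCH₂–ONO₂ loses NO₃⁻: pKₐ(HNO₃) ≈ -1.3
CH₂=CHCH₂–N(CH₃)₃⁺ loses NR'₃: pKₐ(R'₃NH⁺) ≈ 10.7

CH₂=CHCH₂–N₂⁺ > CH₂=CHCH₂–I > CH₂=CHCH₂–Cl > CH₂=CHCH₂–ONO₂ > CH₂=CHCH₂–N(CH₃)₃⁺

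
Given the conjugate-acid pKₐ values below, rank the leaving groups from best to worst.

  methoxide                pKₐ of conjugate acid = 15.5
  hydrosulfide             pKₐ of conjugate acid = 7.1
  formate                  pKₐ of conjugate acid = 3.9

Lower conjugate-acid pKₐ ⇒ weaker base ⇒ better leaving group.
Sorting by the given values: formate (3.9), hydrosulfide (7.1), methoxide (15.5).

formate > hydrosulfide > methoxide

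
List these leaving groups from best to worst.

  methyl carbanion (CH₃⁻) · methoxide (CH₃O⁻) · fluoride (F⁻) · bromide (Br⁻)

bromide (Br⁻): pKₐ(HBr) ≈ -9 — weak base; good leaving group
fluoride (F⁻): pKₐ(HF) ≈ 3.2 — small and strongly basic; the poor halide leaving group
methoxide (CH₃O⁻): pKₐ(CH₃OH) ≈ 15.5
methyl carbanion (CH₃⁻): pKₐ(CH₄) ≈ 48

bromide (Br⁻) > fluoride (F⁻) > methoxide (CH₃O⁻) > methyl carbanion (CH₃⁻)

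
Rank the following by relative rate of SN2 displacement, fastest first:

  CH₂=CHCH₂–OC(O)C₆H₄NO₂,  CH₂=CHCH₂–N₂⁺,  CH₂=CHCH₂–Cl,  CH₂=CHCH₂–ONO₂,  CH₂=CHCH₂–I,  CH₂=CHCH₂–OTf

CH₂=CHCH₂–N₂⁺ > CH₂=CHCH₂–OTf > CH₂=CHCH₂–I > CH₂=CHCH₂–Cl > CH₂=CHCH₂–ONO₂ > CH₂=CHCH₂–OC(O)C₆H₄NO₂

The skeletons are identical, so relative rate is governed entirely by leaving-group ability.
The more stable X⁻ (or X) is on its own — i.e. the weaker a base it is — the better a leaving group it makes.
CH₂=CHCH₂–N₂⁺ loses N₂: no meaningful conjugate acid; N₂ departs as an exceptionally stable neutral molecule
CH₂=CHCH₂–OTf loses OTf⁻: pKₐ(CF₃SO₃H (triflic acid)) ≈ -14
CH₂=CHCH₂–I loses I⁻: pKₐ(HI) ≈ -10
CH₂=CHCH₂–Cl loses Cl⁻: pKₐ(HCl) ≈ -7
CH₂=CHCH₂–ONO₂ loses NO₃⁻: pKₐ(HNO₃) ≈ -1.3
CH₂=CHCH₂–OC(O)C₆H₄NO₂ loses p-O₂N–C₆H₄–COO⁻: pKₐ(p-nitrobenzoic acid) ≈ 3.4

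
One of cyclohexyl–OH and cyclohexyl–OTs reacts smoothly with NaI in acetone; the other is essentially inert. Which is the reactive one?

From cyclohexyl–OH the departing group would be OH⁻ (pKₐ(H₂O) ≈ 15.7). Strong base; essentially never leaves without prior activation.
From cyclohexyl–OTs the leaving group is OTs⁻ (pKₐ(p-CH₃C₆H₄SO₃H (TsOH)) ≈ -2.8). Resonance-delocalised arenesulfonate.
(In practice cyclohexyl–OTs is made from cyclohexyl–OH by treatment with TsCl / pyridine, converting the hydroxyl into a tosylate.)

cyclohexyl–OTs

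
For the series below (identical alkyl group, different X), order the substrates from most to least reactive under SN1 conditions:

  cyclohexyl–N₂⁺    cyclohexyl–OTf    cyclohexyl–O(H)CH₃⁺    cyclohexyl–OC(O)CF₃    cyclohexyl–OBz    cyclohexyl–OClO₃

Identical carbon frameworks mean the comparison reduces to leaving-group quality.
A good leaving group is a weak base: the lower the pKₐ of its conjugate acid, the more readily it departs.
cyclohexyl–N₂⁺ loses N₂: no meaningful conjugate acid; N₂ departs as an exceptionally stable neutral molecule
cyclohexyl–OTf loses OTf⁻: pKₐ(CF₃SO₃H (triflic acid)) ≈ -14
cyclohexyl–OClO₃ loses ClO₄⁻: pKₐ(HClO₄) ≈ -10
cyclohexyl–O(H)CH₃⁺ loses R'OH: pKₐ(R'OH₂⁺) ≈ -2.4
cyclohexyl–OC(O)CF₃ loses CF₃COO⁻: pKₐ(CF₃COOH) ≈ 0.2
cyclohexyl–OBz loses PhCOO⁻: pKₐ(C₆H₅COOH) ≈ 4.2

cyclohexyl–N₂⁺ > cyclohexyl–OTf > cyclohexyl–OClO₃ > cyclohexyl–O(H)CH₃⁺ > cyclohexyl–OC(O)CF₃ > cyclohexyl–OBz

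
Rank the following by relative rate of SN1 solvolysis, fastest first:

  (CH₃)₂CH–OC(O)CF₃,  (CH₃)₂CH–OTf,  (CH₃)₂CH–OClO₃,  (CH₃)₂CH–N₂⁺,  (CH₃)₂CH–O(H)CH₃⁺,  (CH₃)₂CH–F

Same R in every case — rank the leaving groups.
Leaving-group ability tracks the stability of the departed species; conjugate-acid pKₐ is the usual yardstick (lower pKₐ → better LG).
(CH₃)₂CH–N₂⁺ loses N₂: no meaningful conjugate acid; N₂ departs as an exceptionally stable neutral molecule
(CH₃)₂CH–OTf loses OTf⁻: pKₐ(CF₃SO₃H (triflic acid)) ≈ -14
(CH₃)₂CH–OClO₃ loses ClO₄⁻: pKₐ(HClO₄) ≈ -10
(CH₃)₂CH–O(H)CH₃⁺ loses R'OH: pKₐ(R'OH₂⁺) ≈ -2.4
(CH₃)₂CH–OC(O)CF₃ loses CF₃COO⁻: pKₐ(CF₃COOH) ≈ 0.2
(CH₃)₂CH–F loses F⁻: pKₐ(HF) ≈ 3.2

(CH₃)₂CH–N₂⁺ > (CH₃)₂CH–OTf > (CH₃)₂CH–OClO₃ > (CH₃)₂CH–O(H)CH₃⁺ > (CH₃)₂CH–OC(O)CF₃ > (CH₃)₂CH–F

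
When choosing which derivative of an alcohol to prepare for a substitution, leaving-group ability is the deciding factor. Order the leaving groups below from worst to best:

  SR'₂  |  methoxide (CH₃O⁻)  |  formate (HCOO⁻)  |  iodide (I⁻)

Leaving-group ability tracks the stability of the departed species; conjugate-acid pKₐ is the usual yardstick (lower pKₐ → better LG).
iodide (I⁻): pKₐ(HI) ≈ -10
SR'₂: pKₐ(R'₂SH⁺) ≈ -7
formate (HCOO⁻): pKₐ(HCOOH) ≈ 3.8
methoxide (CH₃O⁻): pKₐ(CH₃OH) ≈ 15.5
The question asks for worst first, so the sequence is read in increasing leaving-group ability.

methoxide (CH₃O⁻) < formate (HCOO⁻) < SR'₂ < iodide (I⁻)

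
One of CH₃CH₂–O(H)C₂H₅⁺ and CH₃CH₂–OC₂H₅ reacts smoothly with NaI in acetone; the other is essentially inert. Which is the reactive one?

From CH₃CH₂–OC₂H₅ the departing group would be CH₃CH₂O⁻ (pKₐ(CH₃CH₂OH) ≈ 16). Strong base; alkoxides do not leave unassisted.
From CH₃CH₂–O(H)C₂H₅⁺ the leaving group is R'OH (pKₐ(R'OH₂⁺) ≈ -2.4). Neutral; leaves from a protonated ether (an oxonium ion, R–O(H)R'⁺).
(In practice CH₃CH₂–O(H)C₂H₅⁺ is made from CH₃CH₂–OC₂H₅ by protonation with concentrated HBr, allowing neutral ethanol, rather than ethoxide, to depart.)

CH₃CH₂–O(H)C₂H₅⁺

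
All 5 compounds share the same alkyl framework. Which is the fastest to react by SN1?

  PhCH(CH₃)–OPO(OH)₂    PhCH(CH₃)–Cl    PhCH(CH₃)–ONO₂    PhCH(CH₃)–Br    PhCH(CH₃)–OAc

PhCH(CH₃)–Br

The skeletons are identical, so relative rate is governed entirely by leaving-group ability.
A good leaving group is a weak base: the lower the pKₐ of its conjugate acid, the more readily it departs.
PhCH(CH₃)–Br loses Br⁻: pKₐ(HBr) ≈ -9
PhCH(CH₃)–Cl loses Cl⁻: pKₐ(HCl) ≈ -7
PhCH(CH₃)–ONO₂ loses NO₃⁻: pKₐ(HNO₃) ≈ -1.3
PhCH(CH₃)–OPO(OH)₂ loses H₂PO₄⁻: pKₐ(H₃PO₄) ≈ 2.1
PhCH(CH₃)–OAc loses AcO⁻: pKₐ(CH₃COOH) ≈ 4.8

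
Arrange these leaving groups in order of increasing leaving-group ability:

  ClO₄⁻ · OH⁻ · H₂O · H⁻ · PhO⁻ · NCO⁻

H⁻ < OH⁻ < PhO⁻ < NCO⁻ < H₂O < ClO₄⁻

Rank by basicity of the departing species: weakest base leaves most easily.
ClO₄⁻: pKₐ(HClO₄) ≈ -10
H₂O: pKₐ(H₃O⁺) ≈ -1.7
NCO⁻: pKₐ(HOCN) ≈ 3.5
PhO⁻: pKₐ(C₆H₅OH (phenol)) ≈ 10
OH⁻: pKₐ(H₂O) ≈ 15.7
H⁻: pKₐ(H₂) ≈ 36
The question asks for worst first, so the sequence is read in increasing leaving-group ability.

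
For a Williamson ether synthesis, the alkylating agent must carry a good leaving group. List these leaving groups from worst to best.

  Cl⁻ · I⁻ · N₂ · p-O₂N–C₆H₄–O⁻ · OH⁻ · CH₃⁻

N₂: no meaningful conjugate acid; N₂ departs as an exceptionally stable neutral molecule
I⁻: pKₐ(HI) ≈ -10 — large, highly polarisable; very weak base
Cl⁻: pKₐ(HCl) ≈ -7 — moderately weak base
p-O₂N–C₆H₄–O⁻: pKₐ(p-nitrophenol) ≈ 7.2 — nitro group delocalises the charge; the classic chromogenic LG
OH⁻: pKₐ(H₂O) ≈ 15.7 — strong base; essentially never leaves without prior activation
CH₃⁻: pKₐ(CH₄) ≈ 48 — unstabilised carbanion; the worst conceivable leaving group
The question asks for worst first, so the sequence is read in increasing leaving-group ability.

CH₃⁻ < OH⁻ < p-O₂N–C₆H₄–O⁻ < Cl⁻ < I⁻ < N₂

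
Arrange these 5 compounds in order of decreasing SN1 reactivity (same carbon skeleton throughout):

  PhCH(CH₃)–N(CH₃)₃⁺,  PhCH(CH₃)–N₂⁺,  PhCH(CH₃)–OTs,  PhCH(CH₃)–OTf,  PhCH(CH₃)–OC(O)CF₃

PhCH(CH₃)–N₂⁺ > PhCH(CH₃)–OTf > PhCH(CH₃)–OTs > PhCH(CH₃)–OC(O)CF₃ > PhCH(CH₃)–N(CH₃)₃⁺

With the same alkyl group throughout, only the leaving group differentiates the rates.
Rank by basicity of the departing species: weakest base leaves most easily.
PhCH(CH₃)–N₂⁺ loses N₂: no meaningful conjugate acid; N₂ departs as an exceptionally stable neutral molecule
PhCH(CH₃)–OTf loses OTf⁻: pKₐ(CF₃SO₃H (triflic acid)) ≈ -14
PhCH(CH₃)–OTs loses OTs⁻: pKₐ(p-CH₃C₆H₄SO₃H (TsOH)) ≈ -2.8
PhCH(CH₃)–OC(O)CF₃ loses CF₃COO⁻: pKₐ(CF₃COOH) ≈ 0.2
PhCH(CH₃)–N(CH₃)₃⁺ loses NR'₃: pKₐ(R'₃NH⁺) ≈ 10.7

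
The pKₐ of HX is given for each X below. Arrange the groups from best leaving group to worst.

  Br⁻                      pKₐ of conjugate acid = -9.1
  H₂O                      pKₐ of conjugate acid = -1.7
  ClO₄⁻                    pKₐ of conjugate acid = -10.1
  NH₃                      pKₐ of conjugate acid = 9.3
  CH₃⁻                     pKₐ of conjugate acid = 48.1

Lower conjugate-acid pKₐ ⇒ weaker base ⇒ better leaving group.
Sorting by the given values: ClO₄⁻ (-10.1), Br⁻ (-9.1), H₂O (-1.7), NH₃ (9.3), CH₃⁻ (48.1).

ClO₄⁻ > Br⁻ > H₂O > NH₃ > CH₃⁻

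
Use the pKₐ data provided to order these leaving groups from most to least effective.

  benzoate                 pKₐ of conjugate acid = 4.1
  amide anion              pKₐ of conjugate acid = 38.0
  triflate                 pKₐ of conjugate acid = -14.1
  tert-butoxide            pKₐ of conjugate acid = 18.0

Lower conjugate-acid pKₐ ⇒ weaker base ⇒ better leaving group.
Sorting by the given values: triflate (-14.1), benzoate (4.1), tert-butoxide (18.0), amide anion (38.0).

triflate > benzoate > tert-butoxide > amide anion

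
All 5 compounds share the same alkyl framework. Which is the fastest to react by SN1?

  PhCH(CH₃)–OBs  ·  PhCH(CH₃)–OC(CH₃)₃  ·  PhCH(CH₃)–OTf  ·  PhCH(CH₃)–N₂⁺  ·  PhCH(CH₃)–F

Same R in every case — rank the leaving groups.
A good leaving group is a weak base: the lower the pKₐ of its conjugate acid, the more readily it departs.
PhCH(CH₃)–N₂⁺ loses N₂: no meaningful conjugate acid; N₂ departs as an exceptionally stable neutral molecule
PhCH(CH₃)–OTf loses OTf⁻: pKₐ(CF₃SO₃H (triflic acid)) ≈ -14
PhCH(CH₃)–OBs loses OBs⁻: pKₐ(p-BrC₆H₄SO₃H) ≈ -2.8
PhCH(CH₃)–F loses F⁻: pKₐ(HF) ≈ 3.2
PhCH(CH₃)–OC(CH₃)₃ loses (CH₃)₃CO⁻: pKₐ(t-BuOH) ≈ 18

PhCH(CH₃)–N₂⁺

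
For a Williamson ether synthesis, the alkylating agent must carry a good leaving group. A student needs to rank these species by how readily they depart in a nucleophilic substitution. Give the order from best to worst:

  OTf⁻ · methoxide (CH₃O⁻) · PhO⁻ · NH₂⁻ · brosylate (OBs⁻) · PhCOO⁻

A good leaving group is a weak base: the lower the pKₐ of its conjugate acid, the more readily it departs.
OTf⁻: pKₐ(CF₃SO₃H (triflic acid)) ≈ -14
brosylate (OBs⁻): pKₐ(p-BrC₆H₄SO₃H) ≈ -2.8
PhCOO⁻: pKₐ(C₆H₅COOH) ≈ 4.2
PhO⁻: pKₐ(C₆H₅OH (phenol)) ≈ 10
methoxide (CH₃O⁻): pKₐ(CH₃OH) ≈ 15.5
NH₂⁻: pKₐ(NH₃) ≈ 38

OTf⁻ > brosylate (OBs⁻) > PhCOO⁻ > PhO⁻ > methoxide (CH₃O⁻) > NH₂⁻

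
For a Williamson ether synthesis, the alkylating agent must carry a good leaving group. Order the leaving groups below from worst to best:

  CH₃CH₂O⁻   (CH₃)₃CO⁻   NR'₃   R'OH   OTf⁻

A good leaving group is a weak base: the lower the pKₐ of its conjugate acid, the more readily it departs.
OTf⁻: pKₐ(CF₃SO₃H (triflic acid)) ≈ -14
R'OH: pKₐ(R'OH₂⁺) ≈ -2.4
NR'₃: pKₐ(R'₃NH⁺) ≈ 10.7
CH₃CH₂O⁻: pKₐ(CH₃CH₂OH) ≈ 16
(CH₃)₃CO⁻: pKₐ(t-BuOH) ≈ 18
The question asks for worst first, so the sequence is read in increasing leaving-group ability.

(CH₃)₃CO⁻ < CH₃CH₂O⁻ < NR'₃ < R'OH < OTf⁻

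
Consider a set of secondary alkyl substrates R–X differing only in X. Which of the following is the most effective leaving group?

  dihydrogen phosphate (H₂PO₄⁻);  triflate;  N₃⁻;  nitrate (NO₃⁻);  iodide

Rank by basicity of the departing species: weakest base leaves most easily.
triflate: pKₐ(CF₃SO₃H (triflic acid)) ≈ -14
iodide: pKₐ(HI) ≈ -10
nitrate (NO₃⁻): pKₐ(HNO₃) ≈ -1.3
dihydrogen phosphate (H₂PO₄⁻): pKₐ(H₃PO₄) ≈ 2.1
N₃⁻: pKₐ(HN₃) ≈ 4.7

triflate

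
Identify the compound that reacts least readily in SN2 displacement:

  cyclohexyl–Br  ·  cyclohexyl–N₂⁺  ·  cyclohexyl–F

cyclohexyl–F

Same R in every case — rank the leaving groups.
A good leaving group is a weak base: the lower the pKₐ of its conjugate acid, the more readily it departs.
cyclohexyl–N₂⁺ loses N₂: no meaningful conjugate acid; N₂ departs as an exceptionally stable neutral molecule
cyclohexyl–Br loses Br⁻: pKₐ(HBr) ≈ -9
cyclohexyl–F loses F⁻: pKₐ(HF) ≈ 3.2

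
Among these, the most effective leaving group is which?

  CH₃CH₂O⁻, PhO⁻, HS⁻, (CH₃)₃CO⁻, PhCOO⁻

A good leaving group is a weak base: the lower the pKₐ of its conjugate acid, the more readily it departs.
PhCOO⁻: pKₐ(C₆H₅COOH) ≈ 4.2
HS⁻: pKₐ(H₂S) ≈ 7
PhO⁻: pKₐ(C₆H₅OH (phenol)) ≈ 10
CH₃CH₂O⁻: pKₐ(CH₃CH₂OH) ≈ 16
(CH₃)₃CO⁻: pKₐ(t-BuOH) ≈ 18

PhCOO⁻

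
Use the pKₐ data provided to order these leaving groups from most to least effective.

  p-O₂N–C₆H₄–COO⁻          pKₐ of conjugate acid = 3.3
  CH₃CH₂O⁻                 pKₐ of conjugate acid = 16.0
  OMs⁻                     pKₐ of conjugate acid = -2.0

OMs⁻ > p-O₂N–C₆H₄–COO⁻ > CH₃CH₂O⁻

Lower conjugate-acid pKₐ ⇒ weaker base ⇒ better leaving group.
Sorting by the given values: OMs⁻ (-2.0), p-O₂N–C₆H₄–COO⁻ (3.3), CH₃CH₂O⁻ (16.0).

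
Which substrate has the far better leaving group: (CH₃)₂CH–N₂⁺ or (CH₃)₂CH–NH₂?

(CH₃)₂CH–N₂⁺

From (CH₃)₂CH–NH₂ the departing group would be NH₂⁻ (pKₐ(NH₃) ≈ 38). Extremely strong base; never a leaving group.
From (CH₃)₂CH–N₂⁺ the leaving group is N₂ (no meaningful conjugate acid; N₂ departs as an exceptionally stable neutral molecule).
(In practice (CH₃)₂CH–N₂⁺ is made from (CH₃)₂CH–NH₂ by diazotisation (NaNO₂ / HCl, 0 °C), generating a diazonium salt that expels N₂.)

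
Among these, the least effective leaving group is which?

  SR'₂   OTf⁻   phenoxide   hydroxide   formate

OTf⁻: pKₐ(CF₃SO₃H (triflic acid)) ≈ -14
SR'₂: pKₐ(R'₂SH⁺) ≈ -7
formate: pKₐ(HCOOH) ≈ 3.8
phenoxide: pKₐ(C₆H₅OH (phenol)) ≈ 10
hydroxide: pKₐ(H₂O) ≈ 15.7

hydroxide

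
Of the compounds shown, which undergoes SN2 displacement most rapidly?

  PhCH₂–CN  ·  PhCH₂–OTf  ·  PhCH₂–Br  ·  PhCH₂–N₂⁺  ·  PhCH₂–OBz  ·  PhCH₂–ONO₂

PhCH₂–N₂⁺

Same R in every case — rank the leaving groups.
The more stable X⁻ (or X) is on its own — i.e. the weaker a base it is — the better a leaving group it makes.
PhCH₂–N₂⁺ loses N₂: no meaningful conjugate acid; N₂ departs as an exceptionally stable neutral molecule
PhCH₂–OTf loses OTf⁻: pKₐ(CF₃SO₃H (triflic acid)) ≈ -14
PhCH₂–Br loses Br⁻: pKₐ(HBr) ≈ -9
PhCH₂–ONO₂ loses NO₃⁻: pKₐ(HNO₃) ≈ -1.3
PhCH₂–OBz loses PhCOO⁻: pKₐ(C₆H₅COOH) ≈ 4.2
PhCH₂–CN loses CN⁻: pKₐ(HCN) ≈ 9.2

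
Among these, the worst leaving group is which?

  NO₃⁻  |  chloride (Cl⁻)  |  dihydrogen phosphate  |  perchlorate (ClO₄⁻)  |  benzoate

benzoate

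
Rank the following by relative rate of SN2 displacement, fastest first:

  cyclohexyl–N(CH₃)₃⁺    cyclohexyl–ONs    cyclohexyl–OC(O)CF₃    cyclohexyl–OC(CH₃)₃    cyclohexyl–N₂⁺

cyclohexyl–N₂⁺ > cyclohexyl–ONs > cyclohexyl–OC(O)CF₃ > cyclohexyl–N(CH₃)₃⁺ > cyclohexyl–OC(CH₃)₃

With the same alkyl group throughout, only the leaving group differentiates the rates.
A good leaving group is a weak base: the lower the pKₐ of its conjugate acid, the more readily it departs.
cyclohexyl–N₂⁺ loses N₂: no meaningful conjugate acid; N₂ departs as an exceptionally stable neutral molecule
cyclohexyl–ONs loses ONs⁻: pKₐ(p-O₂NC₆H₄SO₃H) ≈ -3.5
cyclohexyl–OC(O)CF₃ loses CF₃COO⁻: pKₐ(CF₃COOH) ≈ 0.2
cyclohexyl–N(CH₃)₃⁺ loses NR'₃: pKₐ(R'₃NH⁺) ≈ 10.7
cyclohexyl–OC(CH₃)₃ loses (CH₃)₃CO⁻: pKₐ(t-BuOH) ≈ 18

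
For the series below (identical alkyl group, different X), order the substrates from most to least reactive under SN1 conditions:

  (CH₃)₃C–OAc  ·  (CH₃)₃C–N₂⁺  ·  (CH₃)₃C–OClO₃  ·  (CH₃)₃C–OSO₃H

Identical carbon frameworks mean the comparison reduces to leaving-group quality.
Rank by basicity of the departing species: weakest base leaves most easily.
(CH₃)₃C–N₂⁺ loses N₂: no meaningful conjugate acid; N₂ departs as an exceptionally stable neutral molecule
(CH₃)₃C–OClO₃ loses ClO₄⁻: pKₐ(HClO₄) ≈ -10
(CH₃)₃C–OSO₃H loses HSO₄⁻: pKₐ(H₂SO₄) ≈ -3
(CH₃)₃C–OAc loses AcO⁻: pKₐ(CH₃COOH) ≈ 4.8

(CH₃)₃C–N₂⁺ > (CH₃)₃C–OClO₃ > (CH₃)₃C–OSO₃H > (CH₃)₃C–OAc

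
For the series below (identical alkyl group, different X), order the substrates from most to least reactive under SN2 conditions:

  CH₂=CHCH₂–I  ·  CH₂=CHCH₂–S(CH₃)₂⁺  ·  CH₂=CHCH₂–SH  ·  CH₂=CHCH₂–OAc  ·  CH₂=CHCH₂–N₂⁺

CH₂=CHCH₂–N₂⁺ > CH₂=CHCH₂–I > CH₂=CHCH₂–S(CH₃)₂⁺ > CH₂=CHCH₂–OAc > CH₂=CHCH₂–SH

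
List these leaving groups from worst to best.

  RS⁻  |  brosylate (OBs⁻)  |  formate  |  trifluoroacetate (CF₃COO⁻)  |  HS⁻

RS⁻ < HS⁻ < formate < trifluoroacetate (CF₃COO⁻) < brosylate (OBs⁻)

A good leaving group is a weak base: the lower the pKₐ of its conjugate acid, the more readily it departs.
brosylate (OBs⁻): pKₐ(p-BrC₆H₄SO₃H) ≈ -2.8
trifluoroacetate (CF₃COO⁻): pKₐ(CF₃COOH) ≈ 0.2
formate: pKₐ(HCOOH) ≈ 3.8 — resonance-stabilised carboxylate
HS⁻: pKₐ(H₂S) ≈ 7
RS⁻: pKₐ(RSH (a thiol)) ≈ 10.5
The question asks for worst first, so the sequence is read in increasing leaving-group ability.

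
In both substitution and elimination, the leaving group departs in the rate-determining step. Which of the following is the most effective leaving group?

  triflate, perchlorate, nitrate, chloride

The more stable X⁻ (or X) is on its own — i.e. the weaker a base it is — the better a leaving group it makes.
triflate: pKₐ(CF₃SO₃H (triflic acid)) ≈ -14
perchlorate: pKₐ(HClO₄) ≈ -10
chloride: pKₐ(HCl) ≈ -7
nitrate: pKₐ(HNO₃) ≈ -1.3

triflate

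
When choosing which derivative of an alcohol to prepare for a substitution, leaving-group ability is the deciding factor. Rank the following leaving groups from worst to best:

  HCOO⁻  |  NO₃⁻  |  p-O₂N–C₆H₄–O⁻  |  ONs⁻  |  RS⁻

Rank by basicity of the departing species: weakest base leaves most easily.
ONs⁻: pKₐ(p-O₂NC₆H₄SO₃H) ≈ -3.5
NO₃⁻: pKₐ(HNO₃) ≈ -1.3
HCOO⁻: pKₐ(HCOOH) ≈ 3.8
p-O₂N–C₆H₄–O⁻: pKₐ(p-nitrophenol) ≈ 7.2
RS⁻: pKₐ(RSH (a thiol)) ≈ 10.5
The question asks for worst first, so the sequence is read in increasing leaving-group ability.

RS⁻ < p-O₂N–C₆H₄–O⁻ < HCOO⁻ < NO₃⁻ < ONs⁻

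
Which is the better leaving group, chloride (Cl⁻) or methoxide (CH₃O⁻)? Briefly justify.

chloride (Cl⁻)

chloride (Cl⁻) is the better leaving group.
pKₐ(HCl) ≈ -7 versus pKₐ(CH₃OH) ≈ 15.5: chloride (Cl⁻) is the much weaker base.
Moderately weak base.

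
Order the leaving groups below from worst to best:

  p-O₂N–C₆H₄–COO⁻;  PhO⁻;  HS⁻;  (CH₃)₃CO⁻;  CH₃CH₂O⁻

Leaving-group ability tracks the stability of the departed species; conjugate-acid pKₐ is the usual yardstick (lower pKₐ → better LG).
p-O₂N–C₆H₄–COO⁻: pKₐ(p-nitrobenzoic acid) ≈ 3.4
HS⁻: pKₐ(H₂S) ≈ 7
PhO⁻: pKₐ(C₆H₅OH (phenol)) ≈ 10
CH₃CH₂O⁻: pKₐ(CH₃CH₂OH) ≈ 16
(CH₃)₃CO⁻: pKₐ(t-BuOH) ≈ 18
Listed from poorest to best leaving group as asked.

(CH₃)₃CO⁻ < CH₃CH₂O⁻ < PhO⁻ < HS⁻ < p-O₂N–C₆H₄–COO⁻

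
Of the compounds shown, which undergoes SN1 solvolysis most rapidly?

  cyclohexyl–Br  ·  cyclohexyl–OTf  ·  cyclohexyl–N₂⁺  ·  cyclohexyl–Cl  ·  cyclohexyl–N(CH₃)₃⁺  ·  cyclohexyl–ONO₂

Same R in every case — rank the leaving groups.
Leaving-group ability tracks the stability of the departed species; conjugate-acid pKₐ is the usual yardstick (lower pKₐ → better LG).
cyclohexyl–N₂⁺ loses N₂: no meaningful conjugate acid; N₂ departs as an exceptionally stable neutral molecule
cyclohexyl–OTf loses OTf⁻: pKₐ(CF₃SO₃H (triflic acid)) ≈ -14
cyclohexyl–Br loses Br⁻: pKₐ(HBr) ≈ -9
cyclohexyl–Cl loses Cl⁻: pKₐ(HCl) ≈ -7
cyclohexyl–ONO₂ loses NO₃⁻: pKₐ(HNO₃) ≈ -1.3
cyclohexyl–N(CH₃)₃⁺ loses NR'₃: pKₐ(R'₃NH⁺) ≈ 10.7

cyclohexyl–N₂⁺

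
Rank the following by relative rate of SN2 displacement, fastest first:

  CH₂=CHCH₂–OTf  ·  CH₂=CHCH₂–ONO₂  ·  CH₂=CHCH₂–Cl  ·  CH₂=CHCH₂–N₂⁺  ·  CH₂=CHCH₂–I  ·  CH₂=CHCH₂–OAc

With the same alkyl group throughout, only the leaving group differentiates the rates.
The more stable X⁻ (or X) is on its own — i.e. the weaker a base it is — the better a leaving group it makes.
CH₂=CHCH₂–N₂⁺ loses N₂: no meaningful conjugate acid; N₂ departs as an exceptionally stable neutral molecule
CH₂=CHCH₂–OTf loses OTf⁻: pKₐ(CF₃SO₃H (triflic acid)) ≈ -14
CH₂=CHCH₂–I loses I⁻: pKₐ(HI) ≈ -10
CH₂=CHCH₂–Cl loses Cl⁻: pKₐ(HCl) ≈ -7
CH₂=CHCH₂–ONO₂ loses NO₃⁻: pKₐ(HNO₃) ≈ -1.3
CH₂=CHCH₂–OAc loses AcO⁻: pKₐ(CH₃COOH) ≈ 4.8

CH₂=CHCH₂–N₂⁺ > CH₂=CHCH₂–OTf > CH₂=CHCH₂–I > CH₂=CHCH₂–Cl > CH₂=CHCH₂–ONO₂ > CH₂=CHCH₂–OAc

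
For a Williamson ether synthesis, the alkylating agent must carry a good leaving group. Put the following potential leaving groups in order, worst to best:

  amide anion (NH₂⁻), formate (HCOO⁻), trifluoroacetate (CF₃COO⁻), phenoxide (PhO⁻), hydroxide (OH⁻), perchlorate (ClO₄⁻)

amide anion (NH₂⁻) < hydroxide (OH⁻) < phenoxide (PhO⁻) < formate (HCOO⁻) < trifluoroacetate (CF₃COO⁻) < perchlorate (ClO₄⁻)

The more stable X⁻ (or X) is on its own — i.e. the weaker a base it is — the better a leaving group it makes.
perchlorate (ClO₄⁻): pKₐ(HClO₄) ≈ -10 — extremely weak base; rarely used for safety reasons
trifluoroacetate (CF₃COO⁻): pKₐ(CF₃COOH) ≈ 0.2
formate (HCOO⁻): pKₐ(HCOOH) ≈ 3.8
phenoxide (PhO⁻): pKₐ(C₆H₅OH (phenol)) ≈ 10 — resonance into the ring helps, but still a poor LG
hydroxide (OH⁻): pKₐ(H₂O) ≈ 15.7
amide anion (NH₂⁻): pKₐ(NH₃) ≈ 38 — extremely strong base; never a leaving group
Reversing gives the worst-to-best order requested.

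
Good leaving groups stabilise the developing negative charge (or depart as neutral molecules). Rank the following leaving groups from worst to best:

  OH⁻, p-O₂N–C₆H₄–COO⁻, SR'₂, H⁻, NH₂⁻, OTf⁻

A good leaving group is a weak base: the lower the pKₐ of its conjugate acid, the more readily it departs.
OTf⁻: pKₐ(CF₃SO₃H (triflic acid)) ≈ -14
SR'₂: pKₐ(R'₂SH⁺) ≈ -7
p-O₂N–C₆H₄–COO⁻: pKₐ(p-nitrobenzoic acid) ≈ 3.4
OH⁻: pKₐ(H₂O) ≈ 15.7
H⁻: pKₐ(H₂) ≈ 36
NH₂⁻: pKₐ(NH₃) ≈ 38
Listed from poorest to best leaving group as asked.

NH₂⁻ < H⁻ < OH⁻ < p-O₂N–C₆H₄–COO⁻ < SR'₂ < OTf⁻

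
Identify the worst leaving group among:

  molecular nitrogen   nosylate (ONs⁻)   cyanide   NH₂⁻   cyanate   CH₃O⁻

NH₂⁻

The more stable X⁻ (or X) is on its own — i.e. the weaker a base it is — the better a leaving group it makes.
molecular nitrogen: no meaningful conjugate acid; N₂ departs as an exceptionally stable neutral molecule
nosylate (ONs⁻): pKₐ(p-O₂NC₆H₄SO₃H) ≈ -3.5
cyanate: pKₐ(HOCN) ≈ 3.5
cyanide: pKₐ(HCN) ≈ 9.2
CH₃O⁻: pKₐ(CH₃OH) ≈ 15.5
NH₂⁻: pKₐ(NH₃) ≈ 38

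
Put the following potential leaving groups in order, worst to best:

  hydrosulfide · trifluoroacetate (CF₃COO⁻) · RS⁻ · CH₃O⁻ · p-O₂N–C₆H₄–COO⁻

CH₃O⁻ < RS⁻ < hydrosulfide < p-O₂N–C₆H₄–COO⁻ < trifluoroacetate (CF₃COO⁻)

The more stable X⁻ (or X) is on its own — i.e. the weaker a base it is — the better a leaving group it makes.
trifluoroacetate (CF₃COO⁻): pKₐ(CF₃COOH) ≈ 0.2
p-O₂N–C₆H₄–COO⁻: pKₐ(p-nitrobenzoic acid) ≈ 3.4 — electron-withdrawing nitro group stabilises the carboxylate
hydrosulfide: pKₐ(H₂S) ≈ 7
RS⁻: pKₐ(RSH (a thiol)) ≈ 10.5 — moderately basic; rarely leaves without activation
CH₃O⁻: pKₐ(CH₃OH) ≈ 15.5 — strong base; alkoxides do not leave unassisted
Listed from poorest to best leaving group as asked.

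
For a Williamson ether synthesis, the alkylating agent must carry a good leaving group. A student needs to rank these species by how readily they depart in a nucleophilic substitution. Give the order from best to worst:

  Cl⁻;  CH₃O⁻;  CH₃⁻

Cl⁻ > CH₃O⁻ > CH₃⁻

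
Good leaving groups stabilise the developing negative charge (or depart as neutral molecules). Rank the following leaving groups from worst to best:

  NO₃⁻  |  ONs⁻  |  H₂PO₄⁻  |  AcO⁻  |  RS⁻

RS⁻ < AcO⁻ < H₂PO₄⁻ < NO₃⁻ < ONs⁻

A good leaving group is a weak base: the lower the pKₐ of its conjugate acid, the more readily it departs.
ONs⁻: pKₐ(p-O₂NC₆H₄SO₃H) ≈ -3.5
NO₃⁻: pKₐ(HNO₃) ≈ -1.3 — resonance-delocalised over three oxygens
H₂PO₄⁻: pKₐ(H₃PO₄) ≈ 2.1
AcO⁻: pKₐ(CH₃COOH) ≈ 4.8 — resonance-stabilised but still a weak base
RS⁻: pKₐ(RSH (a thiol)) ≈ 10.5 — moderately basic; rarely leaves without activation
The question asks for worst first, so the sequence is read in increasing leaving-group ability.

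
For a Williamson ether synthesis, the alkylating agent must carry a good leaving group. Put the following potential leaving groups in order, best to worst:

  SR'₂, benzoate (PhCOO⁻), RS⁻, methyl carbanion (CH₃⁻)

SR'₂ > benzoate (PhCOO⁻) > RS⁻ > methyl carbanion (CH₃⁻)

The more stable X⁻ (or X) is on its own — i.e. the weaker a base it is — the better a leaving group it makes.
SR'₂: pKₐ(R'₂SH⁺) ≈ -7
benzoate (PhCOO⁻): pKₐ(C₆H₅COOH) ≈ 4.2
RS⁻: pKₐ(RSH (a thiol)) ≈ 10.5 — moderately basic; rarely leaves without activation
methyl carbanion (CH₃⁻): pKₐ(CH₄) ≈ 48 — unstabilised carbanion; the worst conceivable leaving group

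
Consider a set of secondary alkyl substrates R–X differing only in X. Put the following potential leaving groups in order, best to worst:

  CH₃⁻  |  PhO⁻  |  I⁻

I⁻ > PhO⁻ > CH₃⁻

Rank by basicity of the departing species: weakest base leaves most easily.
I⁻: pKₐ(HI) ≈ -10
PhO⁻: pKₐ(C₆H₅OH (phenol)) ≈ 10
CH₃⁻: pKₐ(CH₄) ≈ 48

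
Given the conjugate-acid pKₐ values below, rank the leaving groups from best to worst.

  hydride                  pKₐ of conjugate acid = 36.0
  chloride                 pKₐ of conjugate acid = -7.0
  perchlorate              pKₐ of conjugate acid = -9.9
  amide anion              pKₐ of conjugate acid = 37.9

perchlorate > chloride > hydride > amide anion

Lower conjugate-acid pKₐ ⇒ weaker base ⇒ better leaving group.
Sorting by the given values: perchlorate (-9.9), chloride (-7.0), hydride (36.0), amide anion (37.9).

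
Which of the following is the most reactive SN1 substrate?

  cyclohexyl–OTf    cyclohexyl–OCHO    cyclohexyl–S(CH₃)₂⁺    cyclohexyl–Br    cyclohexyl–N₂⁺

With the same alkyl group throughout, only the leaving group differentiates the rates.
Leaving-group ability tracks the stability of the departed species; conjugate-acid pKₐ is the usual yardstick (lower pKₐ → better LG).
cyclohexyl–N₂⁺ loses N₂: no meaningful conjugate acid; N₂ departs as an exceptionally stable neutral molecule
cyclohexyl–OTf loses OTf⁻: pKₐ(CF₃SO₃H (triflic acid)) ≈ -14
cyclohexyl–Br loses Br⁻: pKₐ(HBr) ≈ -9
cyclohexyl–S(CH₃)₂⁺ loses SR'₂: pKₐ(R'₂SH⁺) ≈ -7
cyclohexyl–OCHO loses HCOO⁻: pKₐ(HCOOH) ≈ 3.8

cyclohexyl–N₂⁺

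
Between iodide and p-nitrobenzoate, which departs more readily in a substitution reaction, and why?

iodide is the better leaving group.
pKₐ(HI) ≈ -10 versus pKₐ(p-nitrobenzoic acid) ≈ 3.4: iodide is the much weaker base.
Large, highly polarisable; very weak base.

iodide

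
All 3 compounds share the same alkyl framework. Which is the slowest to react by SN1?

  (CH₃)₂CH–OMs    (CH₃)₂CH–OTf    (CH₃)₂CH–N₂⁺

(CH₃)₂CH–OMs

With the same alkyl group throughout, only the leaving group differentiates the rates.
A good leaving group is a weak base: the lower the pKₐ of its conjugate acid, the more readily it departs.
(CH₃)₂CH–N₂⁺ loses N₂: no meaningful conjugate acid; N₂ departs as an exceptionally stable neutral molecule
(CH₃)₂CH–OTf loses OTf⁻: pKₐ(CF₃SO₃H (triflic acid)) ≈ -14
(CH₃)₂CH–OMs loses OMs⁻: pKₐ(CH₃SO₃H (MsOH)) ≈ -1.9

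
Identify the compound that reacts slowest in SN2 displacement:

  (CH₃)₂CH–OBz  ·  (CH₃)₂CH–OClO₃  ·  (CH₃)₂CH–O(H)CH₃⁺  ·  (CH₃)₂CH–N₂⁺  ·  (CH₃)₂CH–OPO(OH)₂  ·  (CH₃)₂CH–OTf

Same R in every case — rank the leaving groups.
Leaving-group ability tracks the stability of the departed species; conjugate-acid pKₐ is the usual yardstick (lower pKₐ → better LG).
(CH₃)₂CH–N₂⁺ loses N₂: no meaningful conjugate acid; N₂ departs as an exceptionally stable neutral molecule
(CH₃)₂CH–OTf loses OTf⁻: pKₐ(CF₃SO₃H (triflic acid)) ≈ -14
(CH₃)₂CH–OClO₃ loses ClO₄⁻: pKₐ(HClO₄) ≈ -10
(CH₃)₂CH–O(H)CH₃⁺ loses R'OH: pKₐ(R'OH₂⁺) ≈ -2.4
(CH₃)₂CH–OPO(OH)₂ loses H₂PO₄⁻: pKₐ(H₃PO₄) ≈ 2.1
(CH₃)₂CH–OBz loses PhCOO⁻: pKₐ(C₆H₅COOH) ≈ 4.2

(CH₃)₂CH–OBz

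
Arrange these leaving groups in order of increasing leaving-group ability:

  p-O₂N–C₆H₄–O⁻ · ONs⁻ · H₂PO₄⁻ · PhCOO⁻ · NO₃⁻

p-O₂N–C₆H₄–O⁻ < PhCOO⁻ < H₂PO₄⁻ < NO₃⁻ < ONs⁻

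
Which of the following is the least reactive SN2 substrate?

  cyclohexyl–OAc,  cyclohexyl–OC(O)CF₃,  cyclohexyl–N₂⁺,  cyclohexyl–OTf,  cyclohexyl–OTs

Same R in every case — rank the leaving groups.
The more stable X⁻ (or X) is on its own — i.e. the weaker a base it is — the better a leaving group it makes.
cyclohexyl–N₂⁺ loses N₂: no meaningful conjugate acid; N₂ departs as an exceptionally stable neutral molecule
cyclohexyl–OTf loses OTf⁻: pKₐ(CF₃SO₃H (triflic acid)) ≈ -14
cyclohexyl–OTs loses OTs⁻: pKₐ(p-CH₃C₆H₄SO₃H (TsOH)) ≈ -2.8
cyclohexyl–OC(O)CF₃ loses CF₃COO⁻: pKₐ(CF₃COOH) ≈ 0.2
cyclohexyl–OAc loses AcO⁻: pKₐ(CH₃COOH) ≈ 4.8

cyclohexyl–OAc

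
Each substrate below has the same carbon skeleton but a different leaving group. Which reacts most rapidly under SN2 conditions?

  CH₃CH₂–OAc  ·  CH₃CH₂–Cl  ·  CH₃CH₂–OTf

CH₃CH₂–OTf

With the same alkyl group throughout, only the leaving group differentiates the rates.
The more stable X⁻ (or X) is on its own — i.e. the weaker a base it is — the better a leaving group it makes.
CH₃CH₂–OTf loses OTf⁻: pKₐ(CF₃SO₃H (triflic acid)) ≈ -14
CH₃CH₂–Cl loses Cl⁻: pKₐ(HCl) ≈ -7
CH₃CH₂–OAc loses AcO⁻: pKₐ(CH₃COOH) ≈ 4.8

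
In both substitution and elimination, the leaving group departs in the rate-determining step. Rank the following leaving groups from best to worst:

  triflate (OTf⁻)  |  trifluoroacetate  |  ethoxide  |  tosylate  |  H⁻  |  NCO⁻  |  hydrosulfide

triflate (OTf⁻) > tosylate > trifluoroacetate > NCO⁻ > hydrosulfide > ethoxide > H⁻

Leaving-group ability tracks the stability of the departed species; conjugate-acid pKₐ is the usual yardstick (lower pKₐ → better LG).
triflate (OTf⁻): pKₐ(CF₃SO₃H (triflic acid)) ≈ -14 — charge spread over three oxygens and a CF₃ group; the premier leaving group in synthesis
tosylate: pKₐ(p-CH₃C₆H₄SO₃H (TsOH)) ≈ -2.8 — resonance-delocalised arenesulfonate
trifluoroacetate: pKₐ(CF₃COOH) ≈ 0.2 — strongly electron-withdrawing CF₃ stabilises the carboxylate
NCO⁻: pKₐ(HOCN) ≈ 3.5
hydrosulfide: pKₐ(H₂S) ≈ 7 — larger and more polarisable than the oxygen analogue
ethoxide: pKₐ(CH₃CH₂OH) ≈ 16 — strong base; alkoxides do not leave unassisted
H⁻: pKₐ(H₂) ≈ 36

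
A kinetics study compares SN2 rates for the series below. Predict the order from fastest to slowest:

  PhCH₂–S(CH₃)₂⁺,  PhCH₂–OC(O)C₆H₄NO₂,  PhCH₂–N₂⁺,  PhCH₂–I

The skeletons are identical, so relative rate is governed entirely by leaving-group ability.
Rank by basicity of the departing species: weakest base leaves most easily.
PhCH₂–N₂⁺ loses N₂: no meaningful conjugate acid; N₂ departs as an exceptionally stable neutral molecule
PhCH₂–I loses I⁻: pKₐ(HI) ≈ -10
PhCH₂–S(CH₃)₂⁺ loses SR'₂: pKₐ(R'₂SH⁺) ≈ -7
PhCH₂–OC(O)C₆H₄NO₂ loses p-O₂N–C₆H₄–COO⁻: pKₐ(p-nitrobenzoic acid) ≈ 3.4

PhCH₂–N₂⁺ > PhCH₂–I > PhCH₂–S(CH₃)₂⁺ > PhCH₂–OC(O)C₆H₄NO₂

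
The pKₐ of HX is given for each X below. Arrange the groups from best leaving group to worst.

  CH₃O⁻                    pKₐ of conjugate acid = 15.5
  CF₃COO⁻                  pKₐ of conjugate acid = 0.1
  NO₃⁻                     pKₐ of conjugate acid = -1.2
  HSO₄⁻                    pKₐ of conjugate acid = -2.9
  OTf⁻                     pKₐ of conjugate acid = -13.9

OTf⁻ > HSO₄⁻ > NO₃⁻ > CF₃COO⁻ > CH₃O⁻

Lower conjugate-acid pKₐ ⇒ weaker base ⇒ better leaving group.
Sorting by the given values: OTf⁻ (-13.9), HSO₄⁻ (-2.9), NO₃⁻ (-1.2), CF₃COO⁻ (0.1), CH₃O⁻ (15.5).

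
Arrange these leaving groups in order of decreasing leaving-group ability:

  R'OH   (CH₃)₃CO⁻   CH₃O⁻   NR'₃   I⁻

Leaving-group ability tracks the stability of the departed species; conjugate-acid pKₐ is the usual yardstick (lower pKₐ → better LG).
I⁻: pKₐ(HI) ≈ -10 — large, highly polarisable; very weak base
R'OH: pKₐ(R'OH₂⁺) ≈ -2.4
NR'₃: pKₐ(R'₃NH⁺) ≈ 10.7 — neutral but still a fairly strong base; Hofmann-elimination LG
CH₃O⁻: pKₐ(CH₃OH) ≈ 15.5
(CH₃)₃CO⁻: pKₐ(t-BuOH) ≈ 18 — bulky, strongly basic alkoxide

I⁻ > R'OH > NR'₃ > CH₃O⁻ > (CH₃)₃CO⁻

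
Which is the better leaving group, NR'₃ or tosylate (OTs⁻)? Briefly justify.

tosylate (OTs⁻)

tosylate (OTs⁻) is the better leaving group.
pKₐ(p-CH₃C₆H₄SO₃H (TsOH)) ≈ -2.8 versus pKₐ(R'₃NH⁺) ≈ 10.7: tosylate (OTs⁻) is the much weaker base.
Resonance-delocalised arenesulfonate.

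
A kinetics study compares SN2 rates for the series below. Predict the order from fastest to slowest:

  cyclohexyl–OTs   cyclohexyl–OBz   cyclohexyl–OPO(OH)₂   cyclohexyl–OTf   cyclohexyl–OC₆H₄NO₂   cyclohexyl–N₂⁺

cyclohexyl–N₂⁺ > cyclohexyl–OTf > cyclohexyl–OTs > cyclohexyl–OPO(OH)₂ > cyclohexyl–OBz > cyclohexyl–OC₆H₄NO₂

Same R in every case — rank the leaving groups.
A good leaving group is a weak base: the lower the pKₐ of its conjugate acid, the more readily it departs.
cyclohexyl–N₂⁺ loses N₂: no meaningful conjugate acid; N₂ departs as an exceptionally stable neutral molecule
cyclohexyl–OTf loses OTf⁻: pKₐ(CF₃SO₃H (triflic acid)) ≈ -14
cyclohexyl–OTs loses OTs⁻: pKₐ(p-CH₃C₆H₄SO₃H (TsOH)) ≈ -2.8
cyclohexyl–OPO(OH)₂ loses H₂PO₄⁻: pKₐ(H₃PO₄) ≈ 2.1
cyclohexyl–OBz loses PhCOO⁻: pKₐ(C₆H₅COOH) ≈ 4.2
cyclohexyl–OC₆H₄NO₂ loses p-O₂N–C₆H₄–O⁻: pKₐ(p-nitrophenol) ≈ 7.2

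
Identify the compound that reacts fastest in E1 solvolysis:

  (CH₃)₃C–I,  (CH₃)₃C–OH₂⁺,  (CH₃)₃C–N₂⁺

(CH₃)₃C–N₂⁺

Identical carbon frameworks mean the comparison reduces to leaving-group quality.
The more stable X⁻ (or X) is on its own — i.e. the weaker a base it is — the better a leaving group it makes.
(CH₃)₃C–N₂⁺ loses N₂: no meaningful conjugate acid; N₂ departs as an exceptionally stable neutral molecule
(CH₃)₃C–I loses I⁻: pKₐ(HI) ≈ -10
(CH₃)₃C–OH₂⁺ loses H₂O: pKₐ(H₃O⁺) ≈ -1.7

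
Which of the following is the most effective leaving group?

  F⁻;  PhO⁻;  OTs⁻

OTs⁻: pKₐ(p-CH₃C₆H₄SO₃H (TsOH)) ≈ -2.8
F⁻: pKₐ(HF) ≈ 3.2
PhO⁻: pKₐ(C₆H₅OH (phenol)) ≈ 10

OTs⁻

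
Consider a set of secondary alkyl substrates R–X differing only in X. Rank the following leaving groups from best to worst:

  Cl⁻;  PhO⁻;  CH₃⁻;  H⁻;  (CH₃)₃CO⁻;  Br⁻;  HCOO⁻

Br⁻ > Cl⁻ > HCOO⁻ > PhO⁻ > (CH₃)₃CO⁻ > H⁻ > CH₃⁻

A good leaving group is a weak base: the lower the pKₐ of its conjugate acid, the more readily it departs.
Br⁻: pKₐ(HBr) ≈ -9
Cl⁻: pKₐ(HCl) ≈ -7
HCOO⁻: pKₐ(HCOOH) ≈ 3.8
PhO⁻: pKₐ(C₆H₅OH (phenol)) ≈ 10
(CH₃)₃CO⁻: pKₐ(t-BuOH) ≈ 18
H⁻: pKₐ(H₂) ≈ 36
CH₃⁻: pKₐ(CH₄) ≈ 48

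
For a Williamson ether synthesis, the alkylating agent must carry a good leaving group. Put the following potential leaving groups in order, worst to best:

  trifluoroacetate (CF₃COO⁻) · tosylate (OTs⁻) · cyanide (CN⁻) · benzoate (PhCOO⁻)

Leaving-group ability tracks the stability of the departed species; conjugate-acid pKₐ is the usual yardstick (lower pKₐ → better LG).
tosylate (OTs⁻): pKₐ(p-CH₃C₆H₄SO₃H (TsOH)) ≈ -2.8
trifluoroacetate (CF₃COO⁻): pKₐ(CF₃COOH) ≈ 0.2 — strongly electron-withdrawing CF₃ stabilises the carboxylate
benzoate (PhCOO⁻): pKₐ(C₆H₅COOH) ≈ 4.2
cyanide (CN⁻): pKₐ(HCN) ≈ 9.2
Reversing gives the worst-to-best order requested.

cyanide (CN⁻) < benzoate (PhCOO⁻) < trifluoroacetate (CF₃COO⁻) < tosylate (OTs⁻)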